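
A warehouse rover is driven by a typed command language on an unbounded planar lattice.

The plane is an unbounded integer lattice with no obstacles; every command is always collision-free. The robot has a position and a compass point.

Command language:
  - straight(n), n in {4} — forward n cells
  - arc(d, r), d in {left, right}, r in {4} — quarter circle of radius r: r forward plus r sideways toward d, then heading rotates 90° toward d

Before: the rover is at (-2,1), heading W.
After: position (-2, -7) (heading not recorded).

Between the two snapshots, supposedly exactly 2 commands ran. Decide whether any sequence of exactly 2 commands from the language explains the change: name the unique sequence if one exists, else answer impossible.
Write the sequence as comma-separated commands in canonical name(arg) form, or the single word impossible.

arc(left, 4), arc(left, 4)

begin: at (-2,1), heading W
t=1 arc(left, 4) ⇒ at (-6,-3), heading S
t=2 arc(left, 4) ⇒ at (-2,-7), heading E
uniquely the one of 9 2-step routes that fits.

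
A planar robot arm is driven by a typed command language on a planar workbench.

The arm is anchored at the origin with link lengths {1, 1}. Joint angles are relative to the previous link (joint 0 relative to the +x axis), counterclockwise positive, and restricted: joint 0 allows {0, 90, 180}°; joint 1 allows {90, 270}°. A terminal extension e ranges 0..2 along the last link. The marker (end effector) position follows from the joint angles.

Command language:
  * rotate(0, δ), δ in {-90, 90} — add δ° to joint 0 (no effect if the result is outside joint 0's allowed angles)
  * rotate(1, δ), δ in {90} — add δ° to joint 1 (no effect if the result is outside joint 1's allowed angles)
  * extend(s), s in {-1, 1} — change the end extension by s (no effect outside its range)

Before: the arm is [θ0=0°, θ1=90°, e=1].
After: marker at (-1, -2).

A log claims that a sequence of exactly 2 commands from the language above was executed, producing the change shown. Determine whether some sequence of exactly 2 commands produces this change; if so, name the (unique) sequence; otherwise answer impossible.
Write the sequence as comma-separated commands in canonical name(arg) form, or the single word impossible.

start: [θ0=0°, θ1=90°, e=1]
t=1 rotate(0, 90) ⇒ [θ0=90°, θ1=90°, e=1]
t=2 rotate(0, 90) ⇒ [θ0=180°, θ1=90°, e=1]
no rival 2-sequence matches.

rotate(0, 90), rotate(0, 90)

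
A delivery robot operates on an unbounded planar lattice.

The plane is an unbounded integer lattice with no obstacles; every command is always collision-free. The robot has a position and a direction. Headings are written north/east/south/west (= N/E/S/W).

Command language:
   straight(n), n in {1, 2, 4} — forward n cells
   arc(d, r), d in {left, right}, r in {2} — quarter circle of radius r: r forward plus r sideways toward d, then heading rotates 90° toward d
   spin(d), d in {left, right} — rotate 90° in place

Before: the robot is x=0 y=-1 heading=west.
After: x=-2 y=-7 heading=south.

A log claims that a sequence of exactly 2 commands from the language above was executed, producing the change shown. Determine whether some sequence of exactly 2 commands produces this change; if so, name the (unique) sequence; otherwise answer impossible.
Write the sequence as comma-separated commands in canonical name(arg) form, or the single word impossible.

arc(left, 2), straight(4)

key: order matters: swapping arc(left, 2) and straight(4) lands elsewhere
initial: x=0 y=-1 heading=west
t=1 arc(left, 2) ⇒ x=-2 y=-3 heading=south
t=2 straight(4) ⇒ x=-2 y=-7 heading=south
all 49 alternatives checked — unique.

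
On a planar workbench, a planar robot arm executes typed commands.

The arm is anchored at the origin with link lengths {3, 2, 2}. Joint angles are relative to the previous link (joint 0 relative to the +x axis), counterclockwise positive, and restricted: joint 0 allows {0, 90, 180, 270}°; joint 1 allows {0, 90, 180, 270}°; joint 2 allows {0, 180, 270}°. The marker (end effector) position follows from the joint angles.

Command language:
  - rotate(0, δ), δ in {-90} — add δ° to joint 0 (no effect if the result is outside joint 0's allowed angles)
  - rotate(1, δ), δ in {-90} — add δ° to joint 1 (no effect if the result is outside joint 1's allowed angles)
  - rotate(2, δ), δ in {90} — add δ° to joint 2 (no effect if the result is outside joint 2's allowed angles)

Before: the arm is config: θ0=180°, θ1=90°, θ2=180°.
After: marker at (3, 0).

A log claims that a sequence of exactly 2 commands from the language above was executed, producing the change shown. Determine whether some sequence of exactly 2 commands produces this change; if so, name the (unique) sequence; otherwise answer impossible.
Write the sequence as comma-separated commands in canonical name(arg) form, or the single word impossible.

begin: config: θ0=180°, θ1=90°, θ2=180°
[1] after rotate(0, -90): config: θ0=90°, θ1=90°, θ2=180°
[2] after rotate(0, -90): config: θ0=0°, θ1=90°, θ2=180°
no other 2-command option fits: unique.

rotate(0, -90), rotate(0, -90)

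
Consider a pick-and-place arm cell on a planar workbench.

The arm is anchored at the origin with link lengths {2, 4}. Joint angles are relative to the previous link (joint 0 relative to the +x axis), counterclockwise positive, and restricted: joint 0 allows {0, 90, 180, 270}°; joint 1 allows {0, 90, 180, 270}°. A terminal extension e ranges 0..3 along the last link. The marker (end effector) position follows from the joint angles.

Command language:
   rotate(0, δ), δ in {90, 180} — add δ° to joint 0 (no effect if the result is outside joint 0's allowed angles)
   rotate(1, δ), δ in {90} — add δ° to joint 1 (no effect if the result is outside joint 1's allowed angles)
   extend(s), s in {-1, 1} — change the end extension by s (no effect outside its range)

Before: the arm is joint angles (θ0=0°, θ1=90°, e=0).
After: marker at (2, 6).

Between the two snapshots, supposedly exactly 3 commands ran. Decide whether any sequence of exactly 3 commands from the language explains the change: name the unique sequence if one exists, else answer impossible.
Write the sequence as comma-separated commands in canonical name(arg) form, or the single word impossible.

key: order matters: swapping extend(-1) and extend(1) lands elsewhere
from: joint angles (θ0=0°, θ1=90°, e=0)
[1] after extend(-1): joint angles (θ0=0°, θ1=90°, e=0)
[2] after extend(1): joint angles (θ0=0°, θ1=90°, e=1)
[3] after extend(1): joint angles (θ0=0°, θ1=90°, e=2)
all 125 alternatives checked — unique.

extend(-1), extend(1), extend(1)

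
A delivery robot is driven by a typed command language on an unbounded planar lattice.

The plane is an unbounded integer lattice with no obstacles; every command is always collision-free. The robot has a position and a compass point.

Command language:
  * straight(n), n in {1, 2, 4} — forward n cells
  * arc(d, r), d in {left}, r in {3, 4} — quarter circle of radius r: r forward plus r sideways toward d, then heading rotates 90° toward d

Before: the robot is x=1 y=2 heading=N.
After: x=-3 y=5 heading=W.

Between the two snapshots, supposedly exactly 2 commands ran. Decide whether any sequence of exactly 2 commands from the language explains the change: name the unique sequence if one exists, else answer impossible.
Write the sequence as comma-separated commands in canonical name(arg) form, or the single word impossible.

arc(left, 3), straight(1)

key: order matters: swapping arc(left, 3) and straight(1) lands elsewhere
t0: x=1 y=2 heading=N
step 1 (arc(left, 3)): x=-2 y=5 heading=W
step 2 (straight(1)): x=-3 y=5 heading=W
no other 2-command option fits: unique.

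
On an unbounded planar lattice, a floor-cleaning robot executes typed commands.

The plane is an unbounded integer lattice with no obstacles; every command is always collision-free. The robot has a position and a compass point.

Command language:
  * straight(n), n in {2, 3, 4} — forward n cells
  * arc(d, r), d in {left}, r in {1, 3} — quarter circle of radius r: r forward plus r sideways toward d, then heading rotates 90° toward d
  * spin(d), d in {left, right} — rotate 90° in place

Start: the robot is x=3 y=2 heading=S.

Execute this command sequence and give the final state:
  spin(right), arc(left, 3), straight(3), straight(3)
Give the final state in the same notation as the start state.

t0: x=3 y=2 heading=S
[1] after spin(right): x=3 y=2 heading=W
[2] after arc(left, 3): x=0 y=-1 heading=S
[3] after straight(3): x=0 y=-4 heading=S
[4] after straight(3): x=0 y=-7 heading=S

x=0 y=-7 heading=S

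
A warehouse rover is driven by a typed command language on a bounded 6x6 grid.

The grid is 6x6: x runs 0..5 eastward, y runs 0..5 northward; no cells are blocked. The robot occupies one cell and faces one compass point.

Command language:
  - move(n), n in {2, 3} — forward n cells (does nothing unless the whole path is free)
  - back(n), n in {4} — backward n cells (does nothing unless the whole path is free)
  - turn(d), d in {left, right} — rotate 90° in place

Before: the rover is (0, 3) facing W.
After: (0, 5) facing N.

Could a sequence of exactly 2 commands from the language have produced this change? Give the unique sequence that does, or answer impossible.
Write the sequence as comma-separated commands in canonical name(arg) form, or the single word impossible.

turn(right), move(2)

key: running move(2) before turn(right) would end elsewhere — order is forced
begin: (0, 3) facing W
1. turn(right) → (0, 3) facing N
2. move(2) → (0, 5) facing N
no other 2-command option fits: unique.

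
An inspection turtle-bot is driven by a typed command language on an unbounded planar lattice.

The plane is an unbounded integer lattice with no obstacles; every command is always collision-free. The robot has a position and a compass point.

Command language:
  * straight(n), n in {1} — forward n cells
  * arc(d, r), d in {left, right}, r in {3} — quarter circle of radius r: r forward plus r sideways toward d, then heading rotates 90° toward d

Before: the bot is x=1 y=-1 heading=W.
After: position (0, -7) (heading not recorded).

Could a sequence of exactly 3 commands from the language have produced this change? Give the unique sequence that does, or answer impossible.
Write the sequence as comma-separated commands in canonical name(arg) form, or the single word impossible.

straight(1), arc(left, 3), arc(left, 3)

key: order matters: swapping straight(1) and arc(left, 3) lands elsewhere
from: x=1 y=-1 heading=W
[1] after straight(1): x=0 y=-1 heading=W
[2] after arc(left, 3): x=-3 y=-4 heading=S
[3] after arc(left, 3): x=0 y=-7 heading=E
no rival 3-sequence matches.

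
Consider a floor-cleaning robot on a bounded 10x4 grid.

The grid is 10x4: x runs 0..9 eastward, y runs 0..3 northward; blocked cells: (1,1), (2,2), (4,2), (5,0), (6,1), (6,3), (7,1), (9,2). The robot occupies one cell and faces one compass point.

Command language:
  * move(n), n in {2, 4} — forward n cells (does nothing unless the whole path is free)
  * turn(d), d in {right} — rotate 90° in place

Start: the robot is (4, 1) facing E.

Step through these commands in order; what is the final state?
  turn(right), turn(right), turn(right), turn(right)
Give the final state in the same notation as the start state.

start: (4, 1) facing E
t=1 turn(right) ⇒ (4, 1) facing S
t=2 turn(right) ⇒ (4, 1) facing W
t=3 turn(right) ⇒ (4, 1) facing N
t=4 turn(right) ⇒ (4, 1) facing E

(4, 1) facing E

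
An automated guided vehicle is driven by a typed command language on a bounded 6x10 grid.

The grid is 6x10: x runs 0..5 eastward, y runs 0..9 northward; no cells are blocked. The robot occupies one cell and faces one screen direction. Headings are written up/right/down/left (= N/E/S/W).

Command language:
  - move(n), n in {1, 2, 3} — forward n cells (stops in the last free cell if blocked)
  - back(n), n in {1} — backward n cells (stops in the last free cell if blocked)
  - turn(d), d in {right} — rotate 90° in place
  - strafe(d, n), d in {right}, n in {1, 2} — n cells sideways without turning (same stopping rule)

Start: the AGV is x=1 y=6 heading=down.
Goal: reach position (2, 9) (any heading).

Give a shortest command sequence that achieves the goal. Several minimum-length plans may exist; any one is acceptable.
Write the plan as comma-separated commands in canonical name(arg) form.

turn(right), turn(right), move(3), strafe(right, 1)

start: x=1 y=6 heading=down
1. turn(right) → x=1 y=6 heading=left
2. turn(right) → x=1 y=6 heading=up
3. move(3) → x=1 y=9 heading=up
4. strafe(right, 1) → x=2 y=9 heading=up
shorter routes all fall short; 4 is best.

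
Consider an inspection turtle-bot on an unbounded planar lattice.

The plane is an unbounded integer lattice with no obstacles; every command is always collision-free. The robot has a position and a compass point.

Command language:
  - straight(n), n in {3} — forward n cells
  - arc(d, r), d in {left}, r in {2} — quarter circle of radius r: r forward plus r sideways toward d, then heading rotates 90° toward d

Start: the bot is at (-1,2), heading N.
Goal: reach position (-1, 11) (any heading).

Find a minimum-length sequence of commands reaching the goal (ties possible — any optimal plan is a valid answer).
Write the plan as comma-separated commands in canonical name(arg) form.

straight(3), straight(3), straight(3)

from: at (-1,2), heading N
t=1 straight(3) ⇒ at (-1,5), heading N
t=2 straight(3) ⇒ at (-1,8), heading N
t=3 straight(3) ⇒ at (-1,11), heading N
no 2-step plan works, so 3 is optimal.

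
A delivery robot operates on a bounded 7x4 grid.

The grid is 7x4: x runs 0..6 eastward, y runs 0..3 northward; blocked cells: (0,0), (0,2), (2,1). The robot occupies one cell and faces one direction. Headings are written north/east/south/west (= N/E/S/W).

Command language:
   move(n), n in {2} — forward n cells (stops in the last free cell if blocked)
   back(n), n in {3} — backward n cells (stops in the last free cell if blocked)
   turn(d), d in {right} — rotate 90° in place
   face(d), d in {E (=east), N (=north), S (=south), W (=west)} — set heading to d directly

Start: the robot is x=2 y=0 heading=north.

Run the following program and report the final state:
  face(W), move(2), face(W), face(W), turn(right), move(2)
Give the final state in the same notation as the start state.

start: x=2 y=0 heading=north
[1] after face(W): x=2 y=0 heading=west
[2] after move(2): x=1 y=0 heading=west
[3] after face(W): x=1 y=0 heading=west
[4] after face(W): x=1 y=0 heading=west
[5] after turn(right): x=1 y=0 heading=north
[6] after move(2): x=1 y=2 heading=north

x=1 y=2 heading=north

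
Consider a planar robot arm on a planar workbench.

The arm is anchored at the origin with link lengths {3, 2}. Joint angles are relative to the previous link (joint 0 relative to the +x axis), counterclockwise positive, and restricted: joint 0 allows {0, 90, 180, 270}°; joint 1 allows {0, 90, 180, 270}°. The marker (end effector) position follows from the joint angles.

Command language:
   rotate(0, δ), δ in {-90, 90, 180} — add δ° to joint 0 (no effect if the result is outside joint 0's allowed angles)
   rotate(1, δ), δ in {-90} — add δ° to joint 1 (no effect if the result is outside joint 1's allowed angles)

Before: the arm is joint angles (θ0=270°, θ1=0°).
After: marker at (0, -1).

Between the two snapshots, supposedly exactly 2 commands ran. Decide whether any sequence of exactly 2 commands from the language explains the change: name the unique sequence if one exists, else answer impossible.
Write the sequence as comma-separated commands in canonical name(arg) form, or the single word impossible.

initial: joint angles (θ0=270°, θ1=0°)
step 1 (rotate(1, -90)): joint angles (θ0=270°, θ1=270°)
step 2 (rotate(1, -90)): joint angles (θ0=270°, θ1=180°)
no rival 2-sequence matches.

rotate(1, -90), rotate(1, -90)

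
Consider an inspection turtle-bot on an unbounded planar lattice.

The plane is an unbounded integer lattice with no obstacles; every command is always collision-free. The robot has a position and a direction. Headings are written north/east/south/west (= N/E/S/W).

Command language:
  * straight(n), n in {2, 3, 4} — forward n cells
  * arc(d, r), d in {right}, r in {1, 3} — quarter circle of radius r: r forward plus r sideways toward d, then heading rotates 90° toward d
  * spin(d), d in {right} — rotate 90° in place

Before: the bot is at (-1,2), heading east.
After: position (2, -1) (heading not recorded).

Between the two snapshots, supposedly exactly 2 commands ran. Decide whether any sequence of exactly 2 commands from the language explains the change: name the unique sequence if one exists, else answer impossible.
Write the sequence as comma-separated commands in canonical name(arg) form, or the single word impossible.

arc(right, 3), spin(right)

key: order matters: swapping arc(right, 3) and spin(right) lands elsewhere
begin: at (-1,2), heading east
[1] after arc(right, 3): at (2,-1), heading south
[2] after spin(right): at (2,-1), heading west
uniquely the one of 36 2-step routes that fits.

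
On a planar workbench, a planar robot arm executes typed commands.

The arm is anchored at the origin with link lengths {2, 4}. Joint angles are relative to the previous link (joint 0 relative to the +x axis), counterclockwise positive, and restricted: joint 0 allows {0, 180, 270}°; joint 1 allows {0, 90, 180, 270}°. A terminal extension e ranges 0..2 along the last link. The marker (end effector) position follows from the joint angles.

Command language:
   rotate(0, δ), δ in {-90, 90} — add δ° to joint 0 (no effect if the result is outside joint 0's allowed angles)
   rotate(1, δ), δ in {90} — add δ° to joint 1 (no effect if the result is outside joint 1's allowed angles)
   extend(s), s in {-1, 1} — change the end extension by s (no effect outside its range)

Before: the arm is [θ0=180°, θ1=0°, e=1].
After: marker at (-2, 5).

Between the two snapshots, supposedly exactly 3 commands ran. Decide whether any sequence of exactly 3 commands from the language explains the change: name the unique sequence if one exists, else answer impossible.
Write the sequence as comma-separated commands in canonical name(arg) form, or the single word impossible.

rotate(1, 90), rotate(1, 90), rotate(1, 90)

start: [θ0=180°, θ1=0°, e=1]
step 1 (rotate(1, 90)): [θ0=180°, θ1=90°, e=1]
step 2 (rotate(1, 90)): [θ0=180°, θ1=180°, e=1]
step 3 (rotate(1, 90)): [θ0=180°, θ1=270°, e=1]
all 125 alternatives checked — unique.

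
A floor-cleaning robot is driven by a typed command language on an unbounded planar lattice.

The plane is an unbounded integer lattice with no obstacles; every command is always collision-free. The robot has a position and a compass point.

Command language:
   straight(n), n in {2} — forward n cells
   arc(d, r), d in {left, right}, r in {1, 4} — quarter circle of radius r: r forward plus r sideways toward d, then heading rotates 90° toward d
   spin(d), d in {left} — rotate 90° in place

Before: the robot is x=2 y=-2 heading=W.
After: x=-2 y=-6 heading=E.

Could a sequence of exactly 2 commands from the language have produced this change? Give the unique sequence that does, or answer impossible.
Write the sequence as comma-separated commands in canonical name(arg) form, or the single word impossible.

arc(left, 4), spin(left)

key: cell and facing (now E) both changed — the 2 commands mix motion and turning
initial: x=2 y=-2 heading=W
1. arc(left, 4) → x=-2 y=-6 heading=S
2. spin(left) → x=-2 y=-6 heading=E
all 36 alternatives checked — unique.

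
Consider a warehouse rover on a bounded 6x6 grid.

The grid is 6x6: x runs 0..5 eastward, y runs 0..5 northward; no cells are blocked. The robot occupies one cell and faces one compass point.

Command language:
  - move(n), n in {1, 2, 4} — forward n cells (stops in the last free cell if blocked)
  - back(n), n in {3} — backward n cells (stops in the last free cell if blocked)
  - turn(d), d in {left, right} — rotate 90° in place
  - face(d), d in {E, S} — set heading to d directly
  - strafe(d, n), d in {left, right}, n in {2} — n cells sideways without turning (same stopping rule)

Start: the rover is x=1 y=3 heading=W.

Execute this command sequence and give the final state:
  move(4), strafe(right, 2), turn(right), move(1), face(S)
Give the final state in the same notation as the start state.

x=0 y=5 heading=S

initial: x=1 y=3 heading=W
step 1 (move(4)): x=0 y=3 heading=W
step 2 (strafe(right, 2)): x=0 y=5 heading=W
step 3 (turn(right)): x=0 y=5 heading=N
step 4 (move(1)): x=0 y=5 heading=N
step 5 (face(S)): x=0 y=5 heading=S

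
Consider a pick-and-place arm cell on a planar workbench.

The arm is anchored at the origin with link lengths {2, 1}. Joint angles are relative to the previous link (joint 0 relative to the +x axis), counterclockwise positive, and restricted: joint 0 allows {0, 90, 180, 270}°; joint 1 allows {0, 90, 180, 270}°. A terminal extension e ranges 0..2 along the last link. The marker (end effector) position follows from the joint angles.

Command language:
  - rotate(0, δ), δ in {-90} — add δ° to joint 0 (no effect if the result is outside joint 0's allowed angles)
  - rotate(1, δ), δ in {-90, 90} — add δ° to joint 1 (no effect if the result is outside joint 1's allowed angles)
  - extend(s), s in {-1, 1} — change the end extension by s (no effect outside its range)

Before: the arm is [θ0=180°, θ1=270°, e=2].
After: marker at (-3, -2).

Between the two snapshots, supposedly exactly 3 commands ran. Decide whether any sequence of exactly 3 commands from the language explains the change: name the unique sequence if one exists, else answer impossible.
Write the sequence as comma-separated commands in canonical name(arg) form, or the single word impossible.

rotate(0, -90), rotate(0, -90), rotate(0, -90)

from: [θ0=180°, θ1=270°, e=2]
1. rotate(0, -90) → [θ0=90°, θ1=270°, e=2]
2. rotate(0, -90) → [θ0=0°, θ1=270°, e=2]
3. rotate(0, -90) → [θ0=270°, θ1=270°, e=2]
uniquely the one of 125 3-step routes that fits.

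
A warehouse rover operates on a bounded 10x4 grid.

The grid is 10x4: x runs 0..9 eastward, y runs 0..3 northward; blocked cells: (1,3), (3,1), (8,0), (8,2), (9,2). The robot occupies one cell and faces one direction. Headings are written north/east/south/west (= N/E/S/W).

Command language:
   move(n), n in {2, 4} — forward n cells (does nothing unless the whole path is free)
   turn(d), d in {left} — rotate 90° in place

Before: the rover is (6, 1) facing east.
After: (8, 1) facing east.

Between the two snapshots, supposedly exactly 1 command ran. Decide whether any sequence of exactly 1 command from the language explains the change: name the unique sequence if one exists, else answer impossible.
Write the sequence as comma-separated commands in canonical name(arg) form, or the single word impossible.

key: heading stays E — the single command does not turn
t0: (6, 1) facing east
[1] after move(2): (8, 1) facing east
all 3 alternatives checked — unique.

move(2)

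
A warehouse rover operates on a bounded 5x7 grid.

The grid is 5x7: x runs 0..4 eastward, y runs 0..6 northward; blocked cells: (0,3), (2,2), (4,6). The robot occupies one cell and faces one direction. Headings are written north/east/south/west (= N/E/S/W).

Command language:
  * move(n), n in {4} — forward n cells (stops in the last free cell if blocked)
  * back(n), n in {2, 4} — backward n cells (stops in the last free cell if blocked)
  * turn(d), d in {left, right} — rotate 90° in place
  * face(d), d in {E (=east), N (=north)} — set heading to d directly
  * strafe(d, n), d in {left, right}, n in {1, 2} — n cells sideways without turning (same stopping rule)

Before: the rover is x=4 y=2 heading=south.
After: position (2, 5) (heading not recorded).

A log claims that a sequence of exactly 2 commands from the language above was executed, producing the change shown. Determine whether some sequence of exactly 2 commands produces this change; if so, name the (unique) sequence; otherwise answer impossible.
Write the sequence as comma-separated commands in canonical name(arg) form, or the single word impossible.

back(4), strafe(right, 2)

key: order matters: swapping back(4) and strafe(right, 2) lands elsewhere
start: x=4 y=2 heading=south
step 1 (back(4)): x=4 y=5 heading=south
step 2 (strafe(right, 2)): x=2 y=5 heading=south
no other 2-command option fits: unique.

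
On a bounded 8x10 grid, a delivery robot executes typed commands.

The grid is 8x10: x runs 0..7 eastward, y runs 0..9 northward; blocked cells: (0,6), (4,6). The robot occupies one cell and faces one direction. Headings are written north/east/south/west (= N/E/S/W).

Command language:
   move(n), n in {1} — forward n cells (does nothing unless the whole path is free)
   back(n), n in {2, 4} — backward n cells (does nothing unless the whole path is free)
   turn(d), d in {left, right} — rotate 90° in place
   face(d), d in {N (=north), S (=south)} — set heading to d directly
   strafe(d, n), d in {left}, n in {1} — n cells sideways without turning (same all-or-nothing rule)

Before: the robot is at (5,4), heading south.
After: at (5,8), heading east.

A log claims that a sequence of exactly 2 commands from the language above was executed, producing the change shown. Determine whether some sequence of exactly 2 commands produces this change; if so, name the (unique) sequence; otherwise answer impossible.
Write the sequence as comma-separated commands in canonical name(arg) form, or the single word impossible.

key: running turn(left) before back(4) would end elsewhere — order is forced
start: at (5,4), heading south
1. back(4) → at (5,8), heading south
2. turn(left) → at (5,8), heading east
no rival 2-sequence matches.

back(4), turn(left)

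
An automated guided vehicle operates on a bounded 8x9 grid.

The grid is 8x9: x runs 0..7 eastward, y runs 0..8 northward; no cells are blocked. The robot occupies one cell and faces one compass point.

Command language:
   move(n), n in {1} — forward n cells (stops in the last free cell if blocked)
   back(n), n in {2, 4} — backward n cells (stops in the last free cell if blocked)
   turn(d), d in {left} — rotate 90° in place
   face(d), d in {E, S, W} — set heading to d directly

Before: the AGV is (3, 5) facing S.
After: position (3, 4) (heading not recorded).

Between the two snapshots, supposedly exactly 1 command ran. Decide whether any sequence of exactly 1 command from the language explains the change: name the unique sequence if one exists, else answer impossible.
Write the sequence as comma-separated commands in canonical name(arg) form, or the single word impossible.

start: (3, 5) facing S
1. move(1) → (3, 4) facing S
no rival 1-sequence matches.

move(1)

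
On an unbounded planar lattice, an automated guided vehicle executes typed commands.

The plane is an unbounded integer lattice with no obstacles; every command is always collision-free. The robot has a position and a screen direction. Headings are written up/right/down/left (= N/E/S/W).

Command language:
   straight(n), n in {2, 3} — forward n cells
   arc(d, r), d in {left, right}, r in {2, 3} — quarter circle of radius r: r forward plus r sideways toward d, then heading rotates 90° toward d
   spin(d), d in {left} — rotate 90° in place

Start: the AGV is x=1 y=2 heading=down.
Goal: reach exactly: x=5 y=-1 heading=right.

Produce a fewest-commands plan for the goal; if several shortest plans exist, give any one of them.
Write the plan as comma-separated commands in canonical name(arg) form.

t0: x=1 y=2 heading=down
1. straight(3) → x=1 y=-1 heading=down
2. spin(left) → x=1 y=-1 heading=right
3. straight(2) → x=3 y=-1 heading=right
4. straight(2) → x=5 y=-1 heading=right
nothing shorter than 4 reaches the goal.

straight(3), spin(left), straight(2), straight(2)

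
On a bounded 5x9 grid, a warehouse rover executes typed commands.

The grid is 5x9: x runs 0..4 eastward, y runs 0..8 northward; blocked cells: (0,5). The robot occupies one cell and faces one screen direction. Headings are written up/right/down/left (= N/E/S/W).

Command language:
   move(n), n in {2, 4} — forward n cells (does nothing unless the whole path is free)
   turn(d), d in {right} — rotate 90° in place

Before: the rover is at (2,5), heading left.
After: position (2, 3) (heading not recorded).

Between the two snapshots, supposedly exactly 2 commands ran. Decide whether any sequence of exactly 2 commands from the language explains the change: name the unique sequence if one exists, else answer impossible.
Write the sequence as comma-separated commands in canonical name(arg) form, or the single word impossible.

impossible

all 9 sequences checked — none match.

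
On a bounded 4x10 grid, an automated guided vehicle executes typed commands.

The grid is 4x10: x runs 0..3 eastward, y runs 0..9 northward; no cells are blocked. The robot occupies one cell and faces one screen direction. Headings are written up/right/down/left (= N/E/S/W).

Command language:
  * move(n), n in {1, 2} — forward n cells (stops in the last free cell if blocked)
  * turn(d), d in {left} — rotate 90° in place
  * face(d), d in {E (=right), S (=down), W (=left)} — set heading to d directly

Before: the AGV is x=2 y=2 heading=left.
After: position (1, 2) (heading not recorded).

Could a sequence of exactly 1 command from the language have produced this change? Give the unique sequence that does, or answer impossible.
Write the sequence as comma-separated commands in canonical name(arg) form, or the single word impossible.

initial: x=2 y=2 heading=left
1. move(1) → x=1 y=2 heading=left
no rival 1-sequence matches.

move(1)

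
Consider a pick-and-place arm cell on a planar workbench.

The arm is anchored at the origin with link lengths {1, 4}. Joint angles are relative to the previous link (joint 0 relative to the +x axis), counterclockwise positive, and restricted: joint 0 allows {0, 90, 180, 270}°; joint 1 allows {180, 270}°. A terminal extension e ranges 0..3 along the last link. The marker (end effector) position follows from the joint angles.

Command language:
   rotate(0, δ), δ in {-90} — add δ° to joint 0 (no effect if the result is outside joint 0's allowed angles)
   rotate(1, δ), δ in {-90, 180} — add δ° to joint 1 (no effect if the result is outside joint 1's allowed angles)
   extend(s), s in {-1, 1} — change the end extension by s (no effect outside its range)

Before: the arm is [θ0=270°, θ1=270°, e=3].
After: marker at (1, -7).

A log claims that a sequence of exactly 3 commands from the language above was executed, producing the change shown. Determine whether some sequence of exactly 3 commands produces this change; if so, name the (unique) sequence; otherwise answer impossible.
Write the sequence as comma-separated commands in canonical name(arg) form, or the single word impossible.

rotate(0, -90), rotate(0, -90), rotate(0, -90)

begin: [θ0=270°, θ1=270°, e=3]
t=1 rotate(0, -90) ⇒ [θ0=180°, θ1=270°, e=3]
t=2 rotate(0, -90) ⇒ [θ0=90°, θ1=270°, e=3]
t=3 rotate(0, -90) ⇒ [θ0=0°, θ1=270°, e=3]
no other 3-command option fits: unique.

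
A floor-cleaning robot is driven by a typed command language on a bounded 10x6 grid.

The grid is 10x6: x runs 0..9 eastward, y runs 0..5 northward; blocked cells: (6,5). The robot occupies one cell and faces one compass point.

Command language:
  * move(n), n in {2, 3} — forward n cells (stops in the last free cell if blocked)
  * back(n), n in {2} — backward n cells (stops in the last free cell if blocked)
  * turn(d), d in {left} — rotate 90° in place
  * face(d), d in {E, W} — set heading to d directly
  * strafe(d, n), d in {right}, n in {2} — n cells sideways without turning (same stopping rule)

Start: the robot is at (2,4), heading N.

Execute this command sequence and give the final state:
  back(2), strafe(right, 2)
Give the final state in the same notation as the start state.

at (4,2), heading N

begin: at (2,4), heading N
t=1 back(2) ⇒ at (2,2), heading N
t=2 strafe(right, 2) ⇒ at (4,2), heading N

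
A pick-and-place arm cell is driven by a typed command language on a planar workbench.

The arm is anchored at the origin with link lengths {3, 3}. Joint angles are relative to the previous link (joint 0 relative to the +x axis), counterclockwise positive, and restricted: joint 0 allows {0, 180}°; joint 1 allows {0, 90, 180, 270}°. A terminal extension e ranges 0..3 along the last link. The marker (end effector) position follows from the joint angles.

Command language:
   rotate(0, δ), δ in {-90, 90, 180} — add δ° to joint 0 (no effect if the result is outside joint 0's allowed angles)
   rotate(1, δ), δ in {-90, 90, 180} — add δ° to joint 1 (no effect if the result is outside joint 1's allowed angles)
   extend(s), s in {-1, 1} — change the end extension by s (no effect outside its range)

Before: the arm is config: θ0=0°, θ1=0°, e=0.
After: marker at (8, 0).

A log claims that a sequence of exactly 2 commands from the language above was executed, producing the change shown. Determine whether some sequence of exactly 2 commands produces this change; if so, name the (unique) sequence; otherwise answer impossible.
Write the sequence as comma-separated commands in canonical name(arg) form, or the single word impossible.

initial: config: θ0=0°, θ1=0°, e=0
step 1 (extend(1)): config: θ0=0°, θ1=0°, e=1
step 2 (extend(1)): config: θ0=0°, θ1=0°, e=2
no other 2-command option fits: unique.

extend(1), extend(1)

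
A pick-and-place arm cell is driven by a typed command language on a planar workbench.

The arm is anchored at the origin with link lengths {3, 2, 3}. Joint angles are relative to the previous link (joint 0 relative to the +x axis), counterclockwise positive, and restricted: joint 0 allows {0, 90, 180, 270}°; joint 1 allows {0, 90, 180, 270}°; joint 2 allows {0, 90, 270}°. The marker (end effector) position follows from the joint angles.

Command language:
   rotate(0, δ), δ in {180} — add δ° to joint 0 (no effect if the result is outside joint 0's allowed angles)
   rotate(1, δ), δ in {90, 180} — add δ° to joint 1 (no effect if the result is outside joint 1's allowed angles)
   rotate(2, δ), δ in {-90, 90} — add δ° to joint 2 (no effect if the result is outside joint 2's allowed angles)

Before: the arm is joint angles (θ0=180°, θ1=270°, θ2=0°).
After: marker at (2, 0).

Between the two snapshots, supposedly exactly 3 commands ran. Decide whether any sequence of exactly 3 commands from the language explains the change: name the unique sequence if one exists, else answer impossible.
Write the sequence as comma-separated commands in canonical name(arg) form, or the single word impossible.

t0: joint angles (θ0=180°, θ1=270°, θ2=0°)
step 1 (rotate(1, 90)): joint angles (θ0=180°, θ1=0°, θ2=0°)
step 2 (rotate(1, 90)): joint angles (θ0=180°, θ1=90°, θ2=0°)
step 3 (rotate(1, 90)): joint angles (θ0=180°, θ1=180°, θ2=0°)
uniquely the one of 125 3-step routes that fits.

rotate(1, 90), rotate(1, 90), rotate(1, 90)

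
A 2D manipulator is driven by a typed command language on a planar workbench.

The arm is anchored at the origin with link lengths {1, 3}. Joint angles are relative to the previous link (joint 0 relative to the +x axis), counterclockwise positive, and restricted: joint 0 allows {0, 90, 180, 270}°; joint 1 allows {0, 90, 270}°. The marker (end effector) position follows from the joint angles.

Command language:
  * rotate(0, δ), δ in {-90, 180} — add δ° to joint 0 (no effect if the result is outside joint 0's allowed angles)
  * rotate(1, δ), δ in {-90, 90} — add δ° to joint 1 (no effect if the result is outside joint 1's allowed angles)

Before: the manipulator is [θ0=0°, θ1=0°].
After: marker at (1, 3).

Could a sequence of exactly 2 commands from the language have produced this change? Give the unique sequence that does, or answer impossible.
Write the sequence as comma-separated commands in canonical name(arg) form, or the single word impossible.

initial: [θ0=0°, θ1=0°]
[1] after rotate(1, 90): [θ0=0°, θ1=90°]
[2] after rotate(1, 90): [θ0=0°, θ1=90°]
no other 2-command option fits: unique.

rotate(1, 90), rotate(1, 90)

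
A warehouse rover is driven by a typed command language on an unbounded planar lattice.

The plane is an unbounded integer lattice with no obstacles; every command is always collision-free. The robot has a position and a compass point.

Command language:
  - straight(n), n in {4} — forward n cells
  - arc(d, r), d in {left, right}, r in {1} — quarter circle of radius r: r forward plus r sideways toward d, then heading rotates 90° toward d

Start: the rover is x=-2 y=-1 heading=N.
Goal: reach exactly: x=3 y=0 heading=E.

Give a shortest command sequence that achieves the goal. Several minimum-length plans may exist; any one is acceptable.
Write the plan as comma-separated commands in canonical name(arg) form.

arc(right, 1), straight(4)

start: x=-2 y=-1 heading=N
step 1 (arc(right, 1)): x=-1 y=0 heading=E
step 2 (straight(4)): x=3 y=0 heading=E
minimal: 2 command(s), checked below 2.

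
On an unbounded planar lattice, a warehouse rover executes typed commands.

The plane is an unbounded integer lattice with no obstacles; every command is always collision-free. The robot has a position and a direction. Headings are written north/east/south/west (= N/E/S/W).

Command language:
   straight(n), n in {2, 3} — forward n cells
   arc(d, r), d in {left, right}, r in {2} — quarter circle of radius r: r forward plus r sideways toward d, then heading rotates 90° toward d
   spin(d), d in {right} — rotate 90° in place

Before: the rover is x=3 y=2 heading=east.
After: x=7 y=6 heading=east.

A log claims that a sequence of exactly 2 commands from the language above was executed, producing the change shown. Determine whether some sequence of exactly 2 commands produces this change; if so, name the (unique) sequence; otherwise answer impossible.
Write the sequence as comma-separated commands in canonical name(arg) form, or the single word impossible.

arc(left, 2), arc(right, 2)

key: running arc(right, 2) before arc(left, 2) would end elsewhere — order is forced
from: x=3 y=2 heading=east
step 1 (arc(left, 2)): x=5 y=4 heading=north
step 2 (arc(right, 2)): x=7 y=6 heading=east
no rival 2-sequence matches.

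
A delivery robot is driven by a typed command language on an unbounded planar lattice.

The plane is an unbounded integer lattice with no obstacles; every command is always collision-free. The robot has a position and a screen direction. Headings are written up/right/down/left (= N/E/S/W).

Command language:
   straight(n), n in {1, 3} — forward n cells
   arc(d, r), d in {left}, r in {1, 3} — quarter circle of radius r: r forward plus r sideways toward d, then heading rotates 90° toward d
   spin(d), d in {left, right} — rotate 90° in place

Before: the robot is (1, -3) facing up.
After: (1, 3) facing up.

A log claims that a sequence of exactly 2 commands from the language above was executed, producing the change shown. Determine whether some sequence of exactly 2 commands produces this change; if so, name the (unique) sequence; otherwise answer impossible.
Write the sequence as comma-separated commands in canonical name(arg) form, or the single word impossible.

straight(3), straight(3)

key: still facing N at the end — nothing in the sequence rotates
from: (1, -3) facing up
[1] after straight(3): (1, 0) facing up
[2] after straight(3): (1, 3) facing up
no rival 2-sequence matches.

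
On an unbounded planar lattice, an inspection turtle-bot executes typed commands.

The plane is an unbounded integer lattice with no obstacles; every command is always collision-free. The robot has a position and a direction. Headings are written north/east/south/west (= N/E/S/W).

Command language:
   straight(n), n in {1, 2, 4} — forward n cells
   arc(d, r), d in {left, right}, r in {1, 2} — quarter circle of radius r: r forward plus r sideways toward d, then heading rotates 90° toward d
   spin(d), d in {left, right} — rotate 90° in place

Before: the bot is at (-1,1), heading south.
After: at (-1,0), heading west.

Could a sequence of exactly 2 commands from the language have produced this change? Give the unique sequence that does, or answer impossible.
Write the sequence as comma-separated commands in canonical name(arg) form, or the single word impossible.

straight(1), spin(right)

key: order matters: swapping straight(1) and spin(right) lands elsewhere
begin: at (-1,1), heading south
[1] after straight(1): at (-1,0), heading south
[2] after spin(right): at (-1,0), heading west
all 81 alternatives checked — unique.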